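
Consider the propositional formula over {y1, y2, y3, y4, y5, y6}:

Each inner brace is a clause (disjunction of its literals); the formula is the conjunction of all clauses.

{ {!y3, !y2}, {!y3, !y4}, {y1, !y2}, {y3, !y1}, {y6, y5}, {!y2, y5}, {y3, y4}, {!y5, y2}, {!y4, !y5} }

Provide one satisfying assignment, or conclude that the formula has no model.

Case y3 = true:
The clause (!y2) is unit, so y2 = false.
The clause (!y4) is unit, so y4 = false.
The clause (!y5) is unit, so y5 = false.
The clause (y6) is unit, so y6 = true.
All clauses hold; y1 can take either value.

y1: true; y2: false; y3: true; y4: false; y5: false; y6: true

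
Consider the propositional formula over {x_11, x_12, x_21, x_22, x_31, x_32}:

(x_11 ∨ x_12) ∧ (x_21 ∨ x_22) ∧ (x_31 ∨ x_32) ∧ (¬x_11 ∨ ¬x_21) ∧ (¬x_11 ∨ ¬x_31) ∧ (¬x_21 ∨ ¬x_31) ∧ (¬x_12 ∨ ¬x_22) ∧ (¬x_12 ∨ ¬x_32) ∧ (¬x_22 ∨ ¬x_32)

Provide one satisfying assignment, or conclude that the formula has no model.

Branch on x_11: set x_11 = True.
The clause (¬x_21) is unit, so x_21 = False.
The clause (x_22) is unit, so x_22 = True.
The clause (¬x_31) is unit, so x_31 = False.
The clause (x_32) is unit, so x_32 = True.
But (¬x_32) is also a unit clause — contradiction.
Backtrack on x_11: now try x_11 = False.
The clause (x_12) is unit, so x_12 = True.
The clause (¬x_22) is unit, so x_22 = False.
The clause (x_21) is unit, so x_21 = True.
The clause (¬x_31) is unit, so x_31 = False.
The clause (x_32) is unit, so x_32 = True.
But (¬x_32) is also a unit clause — contradiction.
Neither x_11 = True nor x_11 = False works.

UNSATISFIABLE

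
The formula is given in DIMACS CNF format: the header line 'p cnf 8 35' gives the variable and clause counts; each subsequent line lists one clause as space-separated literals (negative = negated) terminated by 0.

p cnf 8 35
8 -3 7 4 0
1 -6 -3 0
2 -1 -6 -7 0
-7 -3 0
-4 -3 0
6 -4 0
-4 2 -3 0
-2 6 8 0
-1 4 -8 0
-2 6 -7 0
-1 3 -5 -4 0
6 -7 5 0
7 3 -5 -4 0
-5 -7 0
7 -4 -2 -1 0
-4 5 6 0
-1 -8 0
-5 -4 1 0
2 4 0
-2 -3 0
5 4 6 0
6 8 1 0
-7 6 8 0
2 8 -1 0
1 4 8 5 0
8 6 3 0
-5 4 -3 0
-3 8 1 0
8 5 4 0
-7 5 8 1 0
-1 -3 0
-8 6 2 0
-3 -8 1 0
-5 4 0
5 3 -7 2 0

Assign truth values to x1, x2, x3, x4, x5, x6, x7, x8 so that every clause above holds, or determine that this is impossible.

Branch on x7: set x7 = False.
Branch on x4: set x4 = True.
The clause (¬x3) is unit, so x3 = False.
The clause (x6) is unit, so x6 = True.
The clause (¬x5) is unit, so x5 = False.
Branch on x2: set x2 = False.
Branch on x1: set x1 = False.
No clause remains; x8 is free.

x1 ↦ False; x2 ↦ False; x3 ↦ False; x4 ↦ True; x5 ↦ False; x6 ↦ True; x7 ↦ False; x8 ↦ True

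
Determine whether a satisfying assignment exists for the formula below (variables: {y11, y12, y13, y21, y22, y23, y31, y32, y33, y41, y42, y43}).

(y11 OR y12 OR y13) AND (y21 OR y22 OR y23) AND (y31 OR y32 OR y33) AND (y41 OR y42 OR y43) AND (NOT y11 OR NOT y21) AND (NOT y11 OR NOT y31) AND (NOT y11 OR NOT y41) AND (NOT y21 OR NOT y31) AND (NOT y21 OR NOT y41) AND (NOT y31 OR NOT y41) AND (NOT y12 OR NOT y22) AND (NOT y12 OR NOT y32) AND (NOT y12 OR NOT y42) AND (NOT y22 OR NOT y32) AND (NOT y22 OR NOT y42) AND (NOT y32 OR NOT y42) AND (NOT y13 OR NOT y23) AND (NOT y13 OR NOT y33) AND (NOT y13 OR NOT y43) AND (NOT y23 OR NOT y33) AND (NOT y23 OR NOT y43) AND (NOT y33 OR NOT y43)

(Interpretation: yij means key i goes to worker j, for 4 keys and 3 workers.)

Branch on y11: set y11 = false.
Branch on y12: set y12 = true.
The clause (NOT y22) is unit, so y22 = false.
The clause (NOT y32) is unit, so y32 = false.
The clause (NOT y42) is unit, so y42 = false.
Branch on y21: set y21 = true.
The clause (NOT y31) is unit, so y31 = false.
The clause (y33) is unit, so y33 = true.
The clause (NOT y41) is unit, so y41 = false.
The clause (y43) is unit, so y43 = true.
But (NOT y43) is also a unit clause — contradiction.
So y21 must be the other value — set y21 = false.
The clause (y23) is unit, so y23 = true.
The clause (NOT y13) is unit, so y13 = false.
The clause (NOT y33) is unit, so y33 = false.
The clause (y31) is unit, so y31 = true.
The clause (NOT y41) is unit, so y41 = false.
The clause (y43) is unit, so y43 = true.
But (NOT y43) is also a unit clause — contradiction.
Both values of y21 lead to a conflict.
So y12 must be the other value — set y12 = false.
The clause (y13) is unit, so y13 = true.
The clause (NOT y23) is unit, so y23 = false.
The clause (NOT y33) is unit, so y33 = false.
The clause (NOT y43) is unit, so y43 = false.
Branch on y21: set y21 = true.
The clause (NOT y31) is unit, so y31 = false.
The clause (y32) is unit, so y32 = true.
The clause (NOT y41) is unit, so y41 = false.
The clause (y42) is unit, so y42 = true.
But (NOT y42) is also a unit clause — contradiction.
So y21 must be the other value — set y21 = false.
The clause (y22) is unit, so y22 = true.
The clause (NOT y32) is unit, so y32 = false.
The clause (y31) is unit, so y31 = true.
The clause (NOT y41) is unit, so y41 = false.
The clause (y42) is unit, so y42 = true.
But (NOT y42) is also a unit clause — contradiction.
Both values of y21 lead to a conflict.
Both values of y12 lead to a conflict.
So y11 must be the other value — set y11 = true.
The clause (NOT y21) is unit, so y21 = false.
The clause (NOT y31) is unit, so y31 = false.
The clause (NOT y41) is unit, so y41 = false.
Branch on y22: set y22 = true.
The clause (NOT y12) is unit, so y12 = false.
The clause (NOT y32) is unit, so y32 = false.
The clause (y33) is unit, so y33 = true.
The clause (NOT y42) is unit, so y42 = false.
The clause (y43) is unit, so y43 = true.
But (NOT y43) is also a unit clause — contradiction.
So y22 must be the other value — set y22 = false.
The clause (y23) is unit, so y23 = true.
The clause (NOT y13) is unit, so y13 = false.
The clause (NOT y33) is unit, so y33 = false.
The clause (y32) is unit, so y32 = true.
The clause (NOT y12) is unit, so y12 = false.
The clause (NOT y42) is unit, so y42 = false.
The clause (y43) is unit, so y43 = true.
But (NOT y43) is also a unit clause — contradiction.
Both values of y22 lead to a conflict.
Both values of y11 lead to a conflict.
No assignment satisfies every clause.

No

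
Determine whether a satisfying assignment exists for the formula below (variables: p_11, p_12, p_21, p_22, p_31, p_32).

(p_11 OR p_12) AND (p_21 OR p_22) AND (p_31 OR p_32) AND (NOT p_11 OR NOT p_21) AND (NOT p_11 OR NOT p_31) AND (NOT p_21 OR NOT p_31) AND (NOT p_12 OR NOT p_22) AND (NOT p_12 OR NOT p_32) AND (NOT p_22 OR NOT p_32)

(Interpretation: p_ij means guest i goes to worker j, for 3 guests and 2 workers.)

No

Case p_11 = true:
The clause (NOT p_21) is unit, so p_21 = false.
The clause (p_22) is unit, so p_22 = true.
The clause (NOT p_31) is unit, so p_31 = false.
The clause (p_32) is unit, so p_32 = true.
That conflicts with the unit clause (NOT p_32).
That branch fails; take p_11 = false instead.
The clause (p_12) is unit, so p_12 = true.
The clause (NOT p_22) is unit, so p_22 = false.
The clause (p_21) is unit, so p_21 = true.
The clause (NOT p_31) is unit, so p_31 = false.
The clause (p_32) is unit, so p_32 = true.
That conflicts with the unit clause (NOT p_32).
Either choice for p_11 ends in contradiction.
No assignment satisfies every clause.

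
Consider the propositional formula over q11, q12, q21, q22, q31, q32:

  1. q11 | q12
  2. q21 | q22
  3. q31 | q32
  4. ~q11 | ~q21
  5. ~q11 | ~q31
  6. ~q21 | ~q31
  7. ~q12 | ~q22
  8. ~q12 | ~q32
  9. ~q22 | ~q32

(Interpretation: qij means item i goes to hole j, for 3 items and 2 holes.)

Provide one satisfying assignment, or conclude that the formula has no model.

UNSATISFIABLE

Case q11 = 1:
The clause (~q21) is unit, so q21 = 0.
The clause (q22) is unit, so q22 = 1.
The clause (~q31) is unit, so q31 = 0.
The clause (q32) is unit, so q32 = 1.
But (~q32) is also a unit clause — contradiction.
Backtrack on q11: now try q11 = 0.
The clause (q12) is unit, so q12 = 1.
The clause (~q22) is unit, so q22 = 0.
The clause (q21) is unit, so q21 = 1.
The clause (~q31) is unit, so q31 = 0.
The clause (q32) is unit, so q32 = 1.
But (~q32) is also a unit clause — contradiction.
Neither q11 = 1 nor q11 = 0 works.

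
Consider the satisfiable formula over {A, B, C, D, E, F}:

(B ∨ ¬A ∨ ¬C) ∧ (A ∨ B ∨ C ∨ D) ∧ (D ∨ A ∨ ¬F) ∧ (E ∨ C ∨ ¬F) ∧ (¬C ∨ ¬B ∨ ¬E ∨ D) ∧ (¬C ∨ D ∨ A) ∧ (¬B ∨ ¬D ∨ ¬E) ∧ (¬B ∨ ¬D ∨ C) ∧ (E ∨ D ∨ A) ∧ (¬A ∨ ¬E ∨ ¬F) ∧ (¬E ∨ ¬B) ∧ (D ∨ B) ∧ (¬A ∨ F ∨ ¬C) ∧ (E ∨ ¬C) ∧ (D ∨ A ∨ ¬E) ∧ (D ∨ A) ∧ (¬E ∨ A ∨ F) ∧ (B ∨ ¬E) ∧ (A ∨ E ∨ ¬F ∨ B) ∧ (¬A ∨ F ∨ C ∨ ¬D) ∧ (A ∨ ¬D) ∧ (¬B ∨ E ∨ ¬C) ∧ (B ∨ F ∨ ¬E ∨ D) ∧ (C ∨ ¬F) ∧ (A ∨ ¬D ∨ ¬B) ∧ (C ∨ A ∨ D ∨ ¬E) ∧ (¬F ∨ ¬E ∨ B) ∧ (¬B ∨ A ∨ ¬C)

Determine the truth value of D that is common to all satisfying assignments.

Suppose D = True.
From the singleton clause (A), A = True.
Branch on B: set B = True.
From the singleton clause (¬E), E = False.
From the singleton clause (C), C = True.
Now (¬C) is unsatisfied and unit — conflict.
Undo B and try B = False.
From the singleton clause (¬C), C = False.
From the singleton clause (¬E), E = False.
From the singleton clause (¬F), F = False.
Now (F) is unsatisfied and unit — conflict.
Neither B = True nor B = False works.
So every satisfying assignment has D = False.

False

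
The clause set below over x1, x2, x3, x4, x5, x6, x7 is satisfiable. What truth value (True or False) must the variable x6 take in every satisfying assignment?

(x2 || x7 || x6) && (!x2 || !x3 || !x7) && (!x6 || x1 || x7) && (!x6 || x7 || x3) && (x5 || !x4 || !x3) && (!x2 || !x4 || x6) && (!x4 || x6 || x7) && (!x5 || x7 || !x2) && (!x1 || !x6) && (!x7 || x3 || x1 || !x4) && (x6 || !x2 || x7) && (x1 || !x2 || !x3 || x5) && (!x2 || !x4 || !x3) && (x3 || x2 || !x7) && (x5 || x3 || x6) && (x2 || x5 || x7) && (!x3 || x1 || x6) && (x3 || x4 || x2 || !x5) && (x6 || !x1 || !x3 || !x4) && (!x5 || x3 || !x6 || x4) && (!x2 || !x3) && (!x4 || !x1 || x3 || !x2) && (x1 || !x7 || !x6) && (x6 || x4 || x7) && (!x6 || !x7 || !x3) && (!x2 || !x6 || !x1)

False

Suppose x6 = true.
From the singleton clause (!x1), x1 = false.
From the singleton clause (x7), x7 = true.
Now (!x7) is unsatisfied and unit — conflict.
So every satisfying assignment has x6 = False.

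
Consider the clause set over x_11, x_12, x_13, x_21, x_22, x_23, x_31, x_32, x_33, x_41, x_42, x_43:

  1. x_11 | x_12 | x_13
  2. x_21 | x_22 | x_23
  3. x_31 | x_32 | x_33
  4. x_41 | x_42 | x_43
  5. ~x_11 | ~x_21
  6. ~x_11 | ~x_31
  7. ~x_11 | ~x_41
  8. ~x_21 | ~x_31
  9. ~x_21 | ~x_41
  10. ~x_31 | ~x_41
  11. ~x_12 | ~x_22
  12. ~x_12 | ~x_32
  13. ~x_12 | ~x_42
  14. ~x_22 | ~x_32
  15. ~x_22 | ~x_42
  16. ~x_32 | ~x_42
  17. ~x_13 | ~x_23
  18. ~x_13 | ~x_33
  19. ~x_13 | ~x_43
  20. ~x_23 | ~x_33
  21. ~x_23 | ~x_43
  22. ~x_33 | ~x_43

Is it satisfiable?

Case x_11 = 0:
Case x_12 = 1:
(~x_22) alone gives x_22 = 0.
(~x_32) alone gives x_32 = 0.
(~x_42) alone gives x_42 = 0.
Case x_21 = 1:
(~x_31) alone gives x_31 = 0.
(x_33) alone gives x_33 = 1.
(~x_41) alone gives x_41 = 0.
(x_43) alone gives x_43 = 1.
Now (~x_43) is unsatisfied and unit — conflict.
So x_21 must be the other value — set x_21 = 0.
(x_23) alone gives x_23 = 1.
(~x_13) alone gives x_13 = 0.
(~x_33) alone gives x_33 = 0.
(x_31) alone gives x_31 = 1.
(~x_41) alone gives x_41 = 0.
(x_43) alone gives x_43 = 1.
Now (~x_43) is unsatisfied and unit — conflict.
Either choice for x_21 ends in contradiction.
So x_12 must be the other value — set x_12 = 0.
(x_13) alone gives x_13 = 1.
(~x_23) alone gives x_23 = 0.
(~x_33) alone gives x_33 = 0.
(~x_43) alone gives x_43 = 0.
Case x_21 = 1:
(~x_31) alone gives x_31 = 0.
(x_32) alone gives x_32 = 1.
(~x_41) alone gives x_41 = 0.
(x_42) alone gives x_42 = 1.
Now (~x_42) is unsatisfied and unit — conflict.
So x_21 must be the other value — set x_21 = 0.
(x_22) alone gives x_22 = 1.
(~x_32) alone gives x_32 = 0.
(x_31) alone gives x_31 = 1.
(~x_41) alone gives x_41 = 0.
(x_42) alone gives x_42 = 1.
Now (~x_42) is unsatisfied and unit — conflict.
Either choice for x_21 ends in contradiction.
Either choice for x_12 ends in contradiction.
So x_11 must be the other value — set x_11 = 1.
(~x_21) alone gives x_21 = 0.
(~x_31) alone gives x_31 = 0.
(~x_41) alone gives x_41 = 0.
Case x_22 = 1:
(~x_12) alone gives x_12 = 0.
(~x_32) alone gives x_32 = 0.
(x_33) alone gives x_33 = 1.
(~x_42) alone gives x_42 = 0.
(x_43) alone gives x_43 = 1.
Now (~x_43) is unsatisfied and unit — conflict.
So x_22 must be the other value — set x_22 = 0.
(x_23) alone gives x_23 = 1.
(~x_13) alone gives x_13 = 0.
(~x_33) alone gives x_33 = 0.
(x_32) alone gives x_32 = 1.
(~x_12) alone gives x_12 = 0.
(~x_42) alone gives x_42 = 0.
(x_43) alone gives x_43 = 1.
Now (~x_43) is unsatisfied and unit — conflict.
Either choice for x_22 ends in contradiction.
Either choice for x_11 ends in contradiction.
No assignment satisfies every clause.

No, unsatisfiable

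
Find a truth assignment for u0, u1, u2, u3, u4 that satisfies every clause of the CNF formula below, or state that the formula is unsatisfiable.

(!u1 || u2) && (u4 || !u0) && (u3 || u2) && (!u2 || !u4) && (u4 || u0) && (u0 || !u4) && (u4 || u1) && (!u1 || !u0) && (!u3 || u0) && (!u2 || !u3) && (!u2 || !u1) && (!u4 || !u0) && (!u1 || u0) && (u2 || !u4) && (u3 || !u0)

UNSATISFIABLE

Suppose u1 = false.
Unit clause (u4) forces u4 = true.
Unit clause (!u2) forces u2 = false.
But (u2) is also a unit clause — contradiction.
So u1 must be the other value — set u1 = true.
Unit clause (u2) forces u2 = true.
But (!u2) is also a unit clause — contradiction.
Both values of u1 lead to a conflict.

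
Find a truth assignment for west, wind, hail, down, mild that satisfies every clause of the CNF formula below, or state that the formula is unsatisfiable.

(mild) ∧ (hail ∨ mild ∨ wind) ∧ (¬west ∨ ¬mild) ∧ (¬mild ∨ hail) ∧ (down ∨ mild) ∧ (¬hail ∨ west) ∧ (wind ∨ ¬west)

The clause (mild) is unit, so mild = True.
The clause (¬west) is unit, so west = False.
The clause (hail) is unit, so hail = True.
That conflicts with the unit clause (¬hail).

UNSATISFIABLE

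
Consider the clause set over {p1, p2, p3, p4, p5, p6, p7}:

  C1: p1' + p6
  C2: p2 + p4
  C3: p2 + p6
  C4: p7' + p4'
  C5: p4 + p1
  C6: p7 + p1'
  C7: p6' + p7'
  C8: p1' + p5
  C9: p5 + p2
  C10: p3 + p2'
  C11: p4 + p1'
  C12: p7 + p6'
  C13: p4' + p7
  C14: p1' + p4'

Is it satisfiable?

No, unsatisfiable

Suppose p1 = 0.
The clause (p4) is unit, so p4 = 1.
The clause (p7') is unit, so p7 = 0.
That conflicts with the unit clause (p7).
So p1 must be the other value — set p1 = 1.
The clause (p6) is unit, so p6 = 1.
The clause (p7) is unit, so p7 = 1.
That conflicts with the unit clause (p7').
Neither p1 = 1 nor p1 = 0 works.
No assignment satisfies every clause.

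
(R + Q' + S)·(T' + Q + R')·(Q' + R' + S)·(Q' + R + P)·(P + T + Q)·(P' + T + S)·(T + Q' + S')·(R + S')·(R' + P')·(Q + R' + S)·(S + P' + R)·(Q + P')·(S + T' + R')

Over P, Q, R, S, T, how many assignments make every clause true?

2

There are 2^5 = 32 truth assignments over (P, Q, R, S, T).
Split on R. With R = 1, the clauses containing R are satisfied and R' drops from the rest; 1 of the 2^4 = 16 assignments to the other variables satisfy what remains.
With R = 0, by the same count on the reduced clause set, 1 assignment works.
(One model: P=F, Q=F, R=F, S=F, T=T.)
Total: 1 + 1 = 2.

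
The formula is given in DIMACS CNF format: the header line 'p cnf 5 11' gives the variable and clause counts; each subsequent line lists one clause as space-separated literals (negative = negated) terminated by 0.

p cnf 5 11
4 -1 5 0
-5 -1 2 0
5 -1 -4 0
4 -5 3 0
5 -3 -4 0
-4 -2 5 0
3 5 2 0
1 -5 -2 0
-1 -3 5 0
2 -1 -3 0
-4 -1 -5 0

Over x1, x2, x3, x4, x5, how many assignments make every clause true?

7

There are 2^5 = 32 truth assignments over (x1, x2, x3, x4, x5).
Split on x4. With x4 = True, the clauses containing x4 are satisfied and ¬x4 drops from the rest; 2 of the 2^4 = 16 assignments to the other variables satisfy what remains.
With x4 = False, by the same count on the reduced clause set, 5 assignments work.
(One model: x1=F, x2=F, x3=F, x4=T, x5=T.)
Total: 2 + 5 = 7.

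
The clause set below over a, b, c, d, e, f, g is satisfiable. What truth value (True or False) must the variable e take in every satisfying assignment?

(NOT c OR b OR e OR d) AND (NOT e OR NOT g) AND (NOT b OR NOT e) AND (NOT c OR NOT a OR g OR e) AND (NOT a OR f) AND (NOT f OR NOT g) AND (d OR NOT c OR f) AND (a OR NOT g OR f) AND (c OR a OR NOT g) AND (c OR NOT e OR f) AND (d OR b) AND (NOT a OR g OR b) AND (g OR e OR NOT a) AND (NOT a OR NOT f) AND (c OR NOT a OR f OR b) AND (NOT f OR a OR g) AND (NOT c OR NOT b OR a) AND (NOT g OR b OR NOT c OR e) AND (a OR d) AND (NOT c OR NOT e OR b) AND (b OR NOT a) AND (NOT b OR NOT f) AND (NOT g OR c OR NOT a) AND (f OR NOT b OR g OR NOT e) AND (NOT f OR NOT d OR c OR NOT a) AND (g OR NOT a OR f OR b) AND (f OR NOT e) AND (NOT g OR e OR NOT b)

False

Suppose e = true.
From the singleton clause (NOT g), g = false.
From the singleton clause (NOT b), b = false.
From the singleton clause (d), d = true.
From the singleton clause (NOT a), a = false.
From the singleton clause (NOT f), f = false.
Now (f) is unsatisfied and unit — conflict.
So every satisfying assignment has e = False.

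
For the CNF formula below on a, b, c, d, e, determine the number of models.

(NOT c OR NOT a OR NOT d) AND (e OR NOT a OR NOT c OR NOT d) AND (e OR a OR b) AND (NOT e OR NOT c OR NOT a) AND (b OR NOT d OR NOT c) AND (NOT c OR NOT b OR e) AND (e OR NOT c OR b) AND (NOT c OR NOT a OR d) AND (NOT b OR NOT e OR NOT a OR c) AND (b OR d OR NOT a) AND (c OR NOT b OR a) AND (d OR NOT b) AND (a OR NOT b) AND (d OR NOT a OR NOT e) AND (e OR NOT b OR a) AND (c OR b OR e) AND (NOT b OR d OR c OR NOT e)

5

There are 2^5 = 32 truth assignments over (a, b, c, d, e).
Split on e. With e = true, the clauses containing e are satisfied and NOT e drops from the rest; 4 of the 2^4 = 16 assignments to the other variables satisfy what remains.
With e = false, by the same count on the reduced clause set, 1 assignment works.
(One model: a=F, b=F, c=F, d=F, e=T.)
Total: 4 + 1 = 5.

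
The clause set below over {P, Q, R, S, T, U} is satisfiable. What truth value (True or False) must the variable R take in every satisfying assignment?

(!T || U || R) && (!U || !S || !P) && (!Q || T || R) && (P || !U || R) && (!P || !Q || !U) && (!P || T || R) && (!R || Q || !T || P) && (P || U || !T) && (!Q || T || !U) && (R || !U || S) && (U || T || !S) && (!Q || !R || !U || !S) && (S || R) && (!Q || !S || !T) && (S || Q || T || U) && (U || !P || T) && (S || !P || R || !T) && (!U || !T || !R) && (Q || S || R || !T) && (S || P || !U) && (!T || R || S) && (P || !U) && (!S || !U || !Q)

True

Suppose R = false.
From the singleton clause (S), S = true.
Suppose T = false.
From the singleton clause (!Q), Q = false.
From the singleton clause (!P), P = false.
From the singleton clause (!U), U = false.
But (U) is also a unit clause — contradiction.
That branch fails; take T = true instead.
From the singleton clause (U), U = true.
From the singleton clause (!P), P = false.
But (P) is also a unit clause — contradiction.
Neither T = true nor T = false works.
So every satisfying assignment has R = True.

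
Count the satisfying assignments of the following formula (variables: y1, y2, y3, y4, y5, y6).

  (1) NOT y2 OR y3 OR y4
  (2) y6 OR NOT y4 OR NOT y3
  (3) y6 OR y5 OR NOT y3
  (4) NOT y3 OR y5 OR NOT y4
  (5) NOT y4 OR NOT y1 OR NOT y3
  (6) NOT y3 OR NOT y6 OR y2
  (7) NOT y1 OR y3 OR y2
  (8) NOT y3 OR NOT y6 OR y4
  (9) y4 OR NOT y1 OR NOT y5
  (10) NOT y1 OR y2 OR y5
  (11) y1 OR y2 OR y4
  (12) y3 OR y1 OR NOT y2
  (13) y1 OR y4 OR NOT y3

There are 2^6 = 64 truth assignments over (y1, y2, y3, y4, y5, y6).
Split on y4. With y4 = true, the clauses containing y4 are satisfied and NOT y4 drops from the rest; 9 of the 2^5 = 32 assignments to the other variables satisfy what remains.
With y4 = false, by the same count on the reduced clause set, 0 assignments work.
Total: 9 + 0 = 9.

9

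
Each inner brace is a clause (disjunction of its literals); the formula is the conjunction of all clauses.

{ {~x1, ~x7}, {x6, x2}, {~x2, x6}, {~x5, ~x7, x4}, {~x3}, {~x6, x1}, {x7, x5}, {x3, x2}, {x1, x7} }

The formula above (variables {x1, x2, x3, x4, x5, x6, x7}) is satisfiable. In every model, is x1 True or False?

True

Suppose x1 = 0.
(~x3) alone gives x3 = 0.
(~x6) alone gives x6 = 0.
(x2) alone gives x2 = 1.
That conflicts with the unit clause (~x2).
So every satisfying assignment has x1 = True.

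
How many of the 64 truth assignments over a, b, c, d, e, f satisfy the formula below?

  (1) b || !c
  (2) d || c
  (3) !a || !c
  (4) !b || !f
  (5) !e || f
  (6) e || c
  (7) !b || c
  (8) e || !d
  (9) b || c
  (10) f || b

There are 2^6 = 64 truth assignments over (a, b, c, d, e, f).
Split on b. With b = true, the clauses containing b are satisfied and !b drops from the rest; 1 of the 2^5 = 32 assignments to the other variables satisfy what remains.
With b = false, by the same count on the reduced clause set, 0 assignments work.
Total: 1 + 0 = 1.

1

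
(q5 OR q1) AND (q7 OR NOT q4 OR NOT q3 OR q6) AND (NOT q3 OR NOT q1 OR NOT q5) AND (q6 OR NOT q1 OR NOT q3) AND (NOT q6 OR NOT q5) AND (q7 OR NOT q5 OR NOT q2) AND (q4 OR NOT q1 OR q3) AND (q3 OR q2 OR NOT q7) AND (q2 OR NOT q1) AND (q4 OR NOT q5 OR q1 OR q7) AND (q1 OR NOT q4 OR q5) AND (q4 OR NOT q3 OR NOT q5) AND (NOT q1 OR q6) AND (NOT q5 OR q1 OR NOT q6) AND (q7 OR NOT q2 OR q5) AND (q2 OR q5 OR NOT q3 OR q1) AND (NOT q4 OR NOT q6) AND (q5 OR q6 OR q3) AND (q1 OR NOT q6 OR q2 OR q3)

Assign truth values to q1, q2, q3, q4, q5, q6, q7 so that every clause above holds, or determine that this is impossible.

q1: false, q2: false, q3: true, q4: true, q5: true, q6: false, q7: true

Try q5 = true.
(NOT q6) alone gives q6 = false.
(NOT q1) alone gives q1 = false.
Try q7 = true.
Try q3 = true.
(q4) alone gives q4 = true.
Every clause is now satisfied; q2 is unconstrained.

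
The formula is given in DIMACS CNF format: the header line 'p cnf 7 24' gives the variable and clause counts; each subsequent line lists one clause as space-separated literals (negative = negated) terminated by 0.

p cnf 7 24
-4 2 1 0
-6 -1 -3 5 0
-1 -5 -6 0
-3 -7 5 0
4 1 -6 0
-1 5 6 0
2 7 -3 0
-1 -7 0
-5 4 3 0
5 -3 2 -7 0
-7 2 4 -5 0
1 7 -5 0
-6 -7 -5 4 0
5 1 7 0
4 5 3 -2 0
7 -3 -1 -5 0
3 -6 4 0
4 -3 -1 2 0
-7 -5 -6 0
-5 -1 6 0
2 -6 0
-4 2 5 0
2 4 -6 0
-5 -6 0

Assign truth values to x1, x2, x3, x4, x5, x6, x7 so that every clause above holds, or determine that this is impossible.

x1: True; x2: True; x3: False; x4: True; x5: False; x6: True; x7: False

Suppose x1 = True.
From the singleton clause (¬x7), x7 = False.
Suppose x5 = False.
From the singleton clause (x6), x6 = True.
From the singleton clause (¬x3), x3 = False.
From the singleton clause (x4), x4 = True.
From the singleton clause (x2), x2 = True.
Every clause now holds.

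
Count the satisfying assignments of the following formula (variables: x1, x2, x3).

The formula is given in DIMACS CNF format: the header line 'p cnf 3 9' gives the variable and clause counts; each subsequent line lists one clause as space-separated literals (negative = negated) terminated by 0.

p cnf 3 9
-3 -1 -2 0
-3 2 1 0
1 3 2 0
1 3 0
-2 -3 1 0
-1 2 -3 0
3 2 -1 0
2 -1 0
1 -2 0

1

There are 2^3 = 8 truth assignments over (x1, x2, x3).
Check each against the 9 clauses (columns in the order x1, x2, x3):
  F F F  ✗ fails (x1 ∨ x3 ∨ x2)
  F F T  ✗ fails (¬x3 ∨ x2 ∨ x1)
  F T F  ✗ fails (x1 ∨ x3)
  F T T  ✗ fails (¬x2 ∨ ¬x3 ∨ x1)
  T F F  ✗ fails (x3 ∨ x2 ∨ ¬x1)
  T F T  ✗ fails (¬x1 ∨ x2 ∨ ¬x3)
  T T F  ✓ satisfies all
  T T T  ✗ fails (¬x3 ∨ ¬x1 ∨ ¬x2)
1 of the 8 rows is a model.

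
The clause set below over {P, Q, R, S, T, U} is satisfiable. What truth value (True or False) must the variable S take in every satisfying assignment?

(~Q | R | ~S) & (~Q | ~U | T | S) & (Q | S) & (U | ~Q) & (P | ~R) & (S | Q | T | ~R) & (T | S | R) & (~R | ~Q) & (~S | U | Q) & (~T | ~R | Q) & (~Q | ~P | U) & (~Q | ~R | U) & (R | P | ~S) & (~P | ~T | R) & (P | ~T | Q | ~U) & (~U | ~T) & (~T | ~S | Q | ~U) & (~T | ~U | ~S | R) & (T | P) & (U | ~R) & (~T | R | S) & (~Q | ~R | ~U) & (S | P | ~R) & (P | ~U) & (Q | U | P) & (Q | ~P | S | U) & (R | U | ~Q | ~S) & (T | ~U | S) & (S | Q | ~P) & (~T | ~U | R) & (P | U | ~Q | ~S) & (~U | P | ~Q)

True

Suppose S = 0.
The clause (Q) is unit, so Q = 1.
The clause (U) is unit, so U = 1.
The clause (T) is unit, so T = 1.
That conflicts with the unit clause (~T).
So every satisfying assignment has S = True.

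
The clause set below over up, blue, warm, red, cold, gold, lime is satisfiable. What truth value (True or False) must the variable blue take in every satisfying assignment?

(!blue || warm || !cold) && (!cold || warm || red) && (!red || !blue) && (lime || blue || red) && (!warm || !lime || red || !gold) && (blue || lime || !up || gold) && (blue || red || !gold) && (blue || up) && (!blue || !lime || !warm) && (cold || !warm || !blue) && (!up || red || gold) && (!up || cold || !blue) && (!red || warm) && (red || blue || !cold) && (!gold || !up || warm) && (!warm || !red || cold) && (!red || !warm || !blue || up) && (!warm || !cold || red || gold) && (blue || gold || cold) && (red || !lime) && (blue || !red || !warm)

True

Suppose blue = false.
The clause (up) is unit, so up = true.
Try lime = true.
The clause (red) is unit, so red = true.
The clause (warm) is unit, so warm = true.
But (!warm) is also a unit clause — contradiction.
That branch fails; take lime = false instead.
The clause (red) is unit, so red = true.
The clause (gold) is unit, so gold = true.
The clause (warm) is unit, so warm = true.
But (!warm) is also a unit clause — contradiction.
Neither lime = true nor lime = false works.
So every satisfying assignment has blue = True.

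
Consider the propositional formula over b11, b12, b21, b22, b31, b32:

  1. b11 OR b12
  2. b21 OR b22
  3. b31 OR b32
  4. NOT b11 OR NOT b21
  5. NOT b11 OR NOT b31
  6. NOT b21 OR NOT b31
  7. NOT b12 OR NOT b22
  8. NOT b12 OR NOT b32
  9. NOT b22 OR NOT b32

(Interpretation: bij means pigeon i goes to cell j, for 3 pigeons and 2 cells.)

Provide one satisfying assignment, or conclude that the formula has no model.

UNSATISFIABLE

Branch on b11: set b11 = true.
(NOT b21) alone gives b21 = false.
(b22) alone gives b22 = true.
(NOT b31) alone gives b31 = false.
(b32) alone gives b32 = true.
But (NOT b32) is also a unit clause — contradiction.
Backtrack on b11: now try b11 = false.
(b12) alone gives b12 = true.
(NOT b22) alone gives b22 = false.
(b21) alone gives b21 = true.
(NOT b31) alone gives b31 = false.
(b32) alone gives b32 = true.
But (NOT b32) is also a unit clause — contradiction.
Either choice for b11 ends in contradiction.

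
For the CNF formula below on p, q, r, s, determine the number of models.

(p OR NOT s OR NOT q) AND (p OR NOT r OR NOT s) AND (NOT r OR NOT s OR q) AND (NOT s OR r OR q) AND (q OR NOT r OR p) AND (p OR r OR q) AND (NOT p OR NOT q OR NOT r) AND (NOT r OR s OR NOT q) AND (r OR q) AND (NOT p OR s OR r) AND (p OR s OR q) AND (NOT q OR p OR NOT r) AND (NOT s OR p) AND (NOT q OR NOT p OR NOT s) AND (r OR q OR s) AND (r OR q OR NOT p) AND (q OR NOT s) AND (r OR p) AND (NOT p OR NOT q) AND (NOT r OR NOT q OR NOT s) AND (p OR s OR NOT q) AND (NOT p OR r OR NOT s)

There are 2^4 = 16 truth assignments over (p, q, r, s).
Split on q. With q = true, the clauses containing q are satisfied and NOT q drops from the rest; 0 of the 2^3 = 8 assignments to the other variables satisfy what remains.
With q = false, by the same count on the reduced clause set, 1 assignment works.
(One model: p=T, q=F, r=T, s=F.)
Total: 0 + 1 = 1.

1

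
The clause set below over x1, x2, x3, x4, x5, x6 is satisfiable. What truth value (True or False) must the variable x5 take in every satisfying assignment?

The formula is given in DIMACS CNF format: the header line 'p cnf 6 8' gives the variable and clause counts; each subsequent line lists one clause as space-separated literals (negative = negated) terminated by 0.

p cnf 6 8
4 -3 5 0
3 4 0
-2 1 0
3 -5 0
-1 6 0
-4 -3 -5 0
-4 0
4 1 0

Suppose x5 = False.
From the singleton clause (¬x4), x4 = False.
From the singleton clause (¬x3), x3 = False.
Now (x3) is unsatisfied and unit — conflict.
So every satisfying assignment has x5 = True.

True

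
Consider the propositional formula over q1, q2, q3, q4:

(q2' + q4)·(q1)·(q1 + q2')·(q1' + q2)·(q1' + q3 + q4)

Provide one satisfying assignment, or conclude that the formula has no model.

Unit clause (q1) forces q1 = 1.
Unit clause (q2) forces q2 = 1.
Unit clause (q4) forces q4 = 1.
Every clause is now satisfied; q3 is unconstrained.

q1 ↦ 1; q2 ↦ 1; q3 ↦ 1; q4 ↦ 1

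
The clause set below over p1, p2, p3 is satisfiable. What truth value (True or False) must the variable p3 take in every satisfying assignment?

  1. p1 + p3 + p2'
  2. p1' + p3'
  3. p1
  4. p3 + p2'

Suppose p3 = 1.
The clause (p1') is unit, so p1 = 0.
But (p1) is also a unit clause — contradiction.
So every satisfying assignment has p3 = False.

False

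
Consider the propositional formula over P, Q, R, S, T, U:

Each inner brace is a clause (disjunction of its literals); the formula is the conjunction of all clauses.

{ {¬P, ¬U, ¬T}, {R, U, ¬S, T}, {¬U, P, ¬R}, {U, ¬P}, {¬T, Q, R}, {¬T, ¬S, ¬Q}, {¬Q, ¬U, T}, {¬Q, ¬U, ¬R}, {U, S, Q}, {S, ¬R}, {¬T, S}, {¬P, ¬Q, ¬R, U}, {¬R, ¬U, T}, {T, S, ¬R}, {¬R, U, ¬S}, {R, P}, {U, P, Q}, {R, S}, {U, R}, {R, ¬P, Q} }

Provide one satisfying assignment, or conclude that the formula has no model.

Case U = True:
Case P = False:
(¬R) alone gives R = False.
But (R) is also a unit clause — contradiction.
Undo P and try P = True.
(¬T) alone gives T = False.
(¬Q) alone gives Q = False.
(¬R) alone gives R = False.
But (R) is also a unit clause — contradiction.
Neither P = True nor P = False works.
Undo U and try U = False.
(¬P) alone gives P = False.
(R) alone gives R = True.
(S) alone gives S = True.
But (¬S) is also a unit clause — contradiction.
Neither U = True nor U = False works.

UNSATISFIABLE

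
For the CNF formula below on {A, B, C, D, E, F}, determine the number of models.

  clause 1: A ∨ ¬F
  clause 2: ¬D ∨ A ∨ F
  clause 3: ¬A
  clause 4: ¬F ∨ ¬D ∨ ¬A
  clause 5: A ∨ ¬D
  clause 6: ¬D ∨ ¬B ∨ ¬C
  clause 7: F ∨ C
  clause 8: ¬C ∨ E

There are 2^6 = 64 truth assignments over (A, B, C, D, E, F).
Split on D. With D = True, the clauses containing D are satisfied and ¬D drops from the rest; 0 of the 2^5 = 32 assignments to the other variables satisfy what remains.
With D = False, by the same count on the reduced clause set, 2 assignments work.
(One model: A=F, B=F, C=T, D=F, E=T, F=F.)
Total: 0 + 2 = 2.

2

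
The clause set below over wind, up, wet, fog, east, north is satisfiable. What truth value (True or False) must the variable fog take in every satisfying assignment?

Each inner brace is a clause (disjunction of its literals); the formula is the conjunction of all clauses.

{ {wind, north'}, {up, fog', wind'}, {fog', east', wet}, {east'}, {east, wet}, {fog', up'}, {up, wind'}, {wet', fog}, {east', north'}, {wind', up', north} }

Suppose fog = 0.
From the singleton clause (east'), east = 0.
From the singleton clause (wet), wet = 1.
Now (wet') is unsatisfied and unit — conflict.
So every satisfying assignment has fog = True.

True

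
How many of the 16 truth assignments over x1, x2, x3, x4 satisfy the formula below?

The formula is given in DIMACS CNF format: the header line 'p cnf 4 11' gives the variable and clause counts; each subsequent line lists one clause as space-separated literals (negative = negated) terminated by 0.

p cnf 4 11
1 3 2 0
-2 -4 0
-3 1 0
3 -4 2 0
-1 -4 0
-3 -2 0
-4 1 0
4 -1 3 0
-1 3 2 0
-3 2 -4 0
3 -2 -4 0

2

There are 2^4 = 16 truth assignments over (x1, x2, x3, x4).
Check each against the 11 clauses (columns in the order x1, x2, x3, x4):
  F F F F  ✗ fails (x1 ∨ x3 ∨ x2)
  F F F T  ✗ fails (x1 ∨ x3 ∨ x2)
  F F T F  ✗ fails (¬x3 ∨ x1)
  F F T T  ✗ fails (¬x3 ∨ x1)
  F T F F  ✓ satisfies all
  F T F T  ✗ fails (¬x2 ∨ ¬x4)
  F T T F  ✗ fails (¬x3 ∨ x1)
  F T T T  ✗ fails (¬x2 ∨ ¬x4)
  T F F F  ✗ fails (x4 ∨ ¬x1 ∨ x3)
  T F F T  ✗ fails (x3 ∨ ¬x4 ∨ x2)
  T F T F  ✓ satisfies all
  T F T T  ✗ fails (¬x1 ∨ ¬x4)
  T T F F  ✗ fails (x4 ∨ ¬x1 ∨ x3)
  T T F T  ✗ fails (¬x2 ∨ ¬x4)
  T T T F  ✗ fails (¬x3 ∨ ¬x2)
  T T T T  ✗ fails (¬x2 ∨ ¬x4)
2 of the 16 rows are models.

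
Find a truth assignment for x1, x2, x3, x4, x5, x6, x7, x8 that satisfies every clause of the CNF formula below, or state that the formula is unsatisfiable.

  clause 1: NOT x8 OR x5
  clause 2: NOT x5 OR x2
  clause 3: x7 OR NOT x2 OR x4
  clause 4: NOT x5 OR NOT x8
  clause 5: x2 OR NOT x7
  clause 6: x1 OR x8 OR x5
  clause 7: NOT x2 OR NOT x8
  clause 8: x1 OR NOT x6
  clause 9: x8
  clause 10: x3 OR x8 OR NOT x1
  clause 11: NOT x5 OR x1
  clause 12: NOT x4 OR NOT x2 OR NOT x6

UNSATISFIABLE

From the singleton clause (x8), x8 = true.
From the singleton clause (x5), x5 = true.
But (NOT x5) is also a unit clause — contradiction.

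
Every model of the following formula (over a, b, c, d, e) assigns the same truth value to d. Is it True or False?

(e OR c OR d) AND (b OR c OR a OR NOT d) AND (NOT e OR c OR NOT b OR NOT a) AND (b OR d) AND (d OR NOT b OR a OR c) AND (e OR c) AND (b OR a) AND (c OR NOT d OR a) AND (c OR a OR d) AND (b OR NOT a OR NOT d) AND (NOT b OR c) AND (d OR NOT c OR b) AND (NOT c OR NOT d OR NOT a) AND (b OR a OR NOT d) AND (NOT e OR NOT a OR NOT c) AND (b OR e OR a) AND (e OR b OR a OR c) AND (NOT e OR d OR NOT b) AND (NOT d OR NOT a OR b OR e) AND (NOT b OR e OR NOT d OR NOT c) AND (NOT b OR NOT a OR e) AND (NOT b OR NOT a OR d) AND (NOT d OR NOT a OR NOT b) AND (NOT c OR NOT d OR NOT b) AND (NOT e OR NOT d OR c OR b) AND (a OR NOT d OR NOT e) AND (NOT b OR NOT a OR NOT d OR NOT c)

Suppose d = true.
Case e = true:
The clause (a) is unit, so a = true.
The clause (b) is unit, so b = true.
That conflicts with the unit clause (NOT b).
Backtrack on e: now try e = false.
The clause (c) is unit, so c = true.
The clause (NOT a) is unit, so a = false.
The clause (b) is unit, so b = true.
That conflicts with the unit clause (NOT b).
Either choice for e ends in contradiction.
So every satisfying assignment has d = False.

False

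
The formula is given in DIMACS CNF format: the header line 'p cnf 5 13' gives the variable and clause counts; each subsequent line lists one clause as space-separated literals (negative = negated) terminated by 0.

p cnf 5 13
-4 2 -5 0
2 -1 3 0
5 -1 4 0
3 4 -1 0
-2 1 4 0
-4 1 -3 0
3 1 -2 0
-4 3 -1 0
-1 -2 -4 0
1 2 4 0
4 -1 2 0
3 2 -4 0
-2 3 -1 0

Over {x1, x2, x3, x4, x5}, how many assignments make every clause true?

2

There are 2^5 = 32 truth assignments over (x1, x2, x3, x4, x5).
Split on x1. With x1 = True, the clauses containing x1 are satisfied and ¬x1 drops from the rest; 2 of the 2^4 = 16 assignments to the other variables satisfy what remains.
With x1 = False, by the same count on the reduced clause set, 0 assignments work.
(One model: x1=T, x2=F, x3=T, x4=T, x5=F.)
Total: 2 + 0 = 2.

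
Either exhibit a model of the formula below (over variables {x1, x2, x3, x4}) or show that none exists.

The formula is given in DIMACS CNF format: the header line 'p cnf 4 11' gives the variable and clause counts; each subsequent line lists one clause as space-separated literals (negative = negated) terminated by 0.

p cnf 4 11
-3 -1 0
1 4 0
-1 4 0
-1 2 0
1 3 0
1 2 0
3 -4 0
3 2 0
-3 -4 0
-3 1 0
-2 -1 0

Branch on x3: set x3 = False.
(x1) alone gives x1 = True.
(x4) alone gives x4 = True.
Now (¬x4) is unsatisfied and unit — conflict.
Backtrack on x3: now try x3 = True.
(¬x1) alone gives x1 = False.
Now (x1) is unsatisfied and unit — conflict.
Either choice for x3 ends in contradiction.

UNSATISFIABLE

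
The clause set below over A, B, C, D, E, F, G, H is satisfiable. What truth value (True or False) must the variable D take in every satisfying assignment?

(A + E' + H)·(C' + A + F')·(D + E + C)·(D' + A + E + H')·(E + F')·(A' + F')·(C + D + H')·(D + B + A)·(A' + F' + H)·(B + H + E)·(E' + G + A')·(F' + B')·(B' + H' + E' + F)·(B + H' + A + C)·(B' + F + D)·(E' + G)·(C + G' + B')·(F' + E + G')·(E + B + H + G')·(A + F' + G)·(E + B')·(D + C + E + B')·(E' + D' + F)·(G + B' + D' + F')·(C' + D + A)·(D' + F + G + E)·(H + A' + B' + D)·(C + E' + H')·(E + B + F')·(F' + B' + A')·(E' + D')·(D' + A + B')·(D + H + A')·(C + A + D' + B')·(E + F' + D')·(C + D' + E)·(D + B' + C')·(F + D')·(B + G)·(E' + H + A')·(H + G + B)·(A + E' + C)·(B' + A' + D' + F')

Suppose D = 1.
Unit clause (E') forces E = 0.
Unit clause (F') forces F = 0.
But (F) is also a unit clause — contradiction.
So every satisfying assignment has D = False.

False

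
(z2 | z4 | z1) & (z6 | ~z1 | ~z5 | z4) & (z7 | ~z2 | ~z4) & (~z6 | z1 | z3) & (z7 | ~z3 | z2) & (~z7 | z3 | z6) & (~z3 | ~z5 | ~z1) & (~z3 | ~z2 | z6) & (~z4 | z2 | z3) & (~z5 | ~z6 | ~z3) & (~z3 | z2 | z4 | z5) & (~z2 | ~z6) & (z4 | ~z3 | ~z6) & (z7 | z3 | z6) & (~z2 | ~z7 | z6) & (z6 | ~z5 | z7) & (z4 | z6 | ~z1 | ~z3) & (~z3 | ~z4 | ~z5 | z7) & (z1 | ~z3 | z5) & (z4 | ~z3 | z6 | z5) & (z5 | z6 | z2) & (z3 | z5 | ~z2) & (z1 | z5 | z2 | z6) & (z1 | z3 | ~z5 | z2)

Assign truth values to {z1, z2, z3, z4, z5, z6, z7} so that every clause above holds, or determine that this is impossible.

z1=1,  z2=0,  z3=0,  z4=0,  z5=0,  z6=1,  z7=1

Try z2 = 0.
Try z4 = 0.
Unit clause (z1) forces z1 = 1.
Try z6 = 1.
Unit clause (~z3) forces z3 = 0.
Every clause is now satisfied; z5, z7 are unconstrained.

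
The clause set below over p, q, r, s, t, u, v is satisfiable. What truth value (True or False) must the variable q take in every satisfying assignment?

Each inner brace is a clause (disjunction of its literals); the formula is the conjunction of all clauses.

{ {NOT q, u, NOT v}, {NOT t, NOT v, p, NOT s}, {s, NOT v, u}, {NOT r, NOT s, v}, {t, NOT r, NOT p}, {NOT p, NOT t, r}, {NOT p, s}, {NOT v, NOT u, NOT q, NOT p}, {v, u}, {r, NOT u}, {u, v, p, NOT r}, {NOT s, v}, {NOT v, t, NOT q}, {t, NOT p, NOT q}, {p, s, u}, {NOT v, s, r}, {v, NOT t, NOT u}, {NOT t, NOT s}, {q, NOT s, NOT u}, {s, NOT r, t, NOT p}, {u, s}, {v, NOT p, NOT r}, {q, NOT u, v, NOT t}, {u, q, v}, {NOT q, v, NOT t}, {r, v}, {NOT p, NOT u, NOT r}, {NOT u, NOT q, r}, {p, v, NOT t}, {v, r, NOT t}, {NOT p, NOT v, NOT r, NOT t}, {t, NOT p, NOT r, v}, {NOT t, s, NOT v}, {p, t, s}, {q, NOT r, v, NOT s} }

False

Suppose q = true.
Suppose u = true.
(r) alone gives r = true.
(NOT p) alone gives p = false.
Suppose s = false.
(t) alone gives t = true.
(v) alone gives v = true.
Now (NOT v) is unsatisfied and unit — conflict.
Undo s and try s = true.
(v) alone gives v = true.
(NOT t) alone gives t = false.
Now (t) is unsatisfied and unit — conflict.
Neither s = true nor s = false works.
Undo u and try u = false.
(NOT v) alone gives v = false.
Now (v) is unsatisfied and unit — conflict.
Neither u = true nor u = false works.
So every satisfying assignment has q = False.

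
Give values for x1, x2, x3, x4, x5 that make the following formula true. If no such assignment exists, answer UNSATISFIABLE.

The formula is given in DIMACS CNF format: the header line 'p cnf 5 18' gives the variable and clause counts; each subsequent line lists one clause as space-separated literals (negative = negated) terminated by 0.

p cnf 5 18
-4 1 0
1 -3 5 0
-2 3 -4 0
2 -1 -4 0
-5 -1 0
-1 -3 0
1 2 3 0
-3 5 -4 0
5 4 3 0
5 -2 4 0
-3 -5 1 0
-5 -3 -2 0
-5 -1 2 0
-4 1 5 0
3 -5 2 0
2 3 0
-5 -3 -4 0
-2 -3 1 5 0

x1=False; x2=True; x3=False; x4=False; x5=True

Branch on x4: set x4 = False.
Branch on x5: set x5 = True.
The clause (¬x1) is unit, so x1 = False.
The clause (¬x3) is unit, so x3 = False.
The clause (x2) is unit, so x2 = True.
All clauses are satisfied.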